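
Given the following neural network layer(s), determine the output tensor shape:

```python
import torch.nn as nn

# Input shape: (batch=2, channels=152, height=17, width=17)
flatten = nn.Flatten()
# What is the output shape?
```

Input: (2, 152, 17, 17) -> Output: (2, 43928)

Answer: (2, 43928)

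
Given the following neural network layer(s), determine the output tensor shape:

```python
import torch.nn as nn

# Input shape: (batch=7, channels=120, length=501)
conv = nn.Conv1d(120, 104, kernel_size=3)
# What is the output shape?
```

Input: (7, 120, 501) -> Output: (7, 104, 499)

Answer: (7, 104, 499)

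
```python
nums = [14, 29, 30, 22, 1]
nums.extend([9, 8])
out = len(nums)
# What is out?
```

Trace:
`nums = [14, 29, 30, 22, 1]` → nums = [14, 29, 30, 22, 1]
`nums.extend([9, 8])` → nums = [14, 29, 30, 22, 1, 9, 8]
`out = len(nums)` → out = 7
So out = 7

Answer: 7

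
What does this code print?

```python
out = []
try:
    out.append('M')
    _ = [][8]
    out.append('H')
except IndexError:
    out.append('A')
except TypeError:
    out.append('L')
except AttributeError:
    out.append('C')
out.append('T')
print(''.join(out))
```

Execution trace: 'M' (try body) → 'A' (except IndexError) → 'T' (after the try/except). Output: MAT

Answer: MAT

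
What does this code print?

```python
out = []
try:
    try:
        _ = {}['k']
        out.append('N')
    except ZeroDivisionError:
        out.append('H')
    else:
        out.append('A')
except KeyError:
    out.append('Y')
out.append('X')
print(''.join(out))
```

Execution trace: 'Y' (outer except KeyError) → 'X' (after the try/except). Output: YX

Answer: YX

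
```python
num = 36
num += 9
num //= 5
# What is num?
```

Trace:
`num = 36` → num = 36
`num += 9` → num = 45
`num //= 5` → num = 9
So num = 9

Answer: 9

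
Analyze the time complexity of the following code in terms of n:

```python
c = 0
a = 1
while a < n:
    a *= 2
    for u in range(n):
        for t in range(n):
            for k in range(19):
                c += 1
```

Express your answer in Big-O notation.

Each loop level contributes: log n × n × n × 1. Multiplying the contributions gives O(n^2 log n).

Answer: O(n^2 log n)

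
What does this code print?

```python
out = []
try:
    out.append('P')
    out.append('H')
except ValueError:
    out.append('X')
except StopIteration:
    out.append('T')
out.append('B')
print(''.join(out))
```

Execution trace: 'P' (try body) → 'H' (try body, no exception) → 'B' (after the try/except). Output: PHB

Answer: PHB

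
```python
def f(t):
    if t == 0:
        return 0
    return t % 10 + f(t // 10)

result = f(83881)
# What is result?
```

Sum of digits of 83881: 1 + 8 + 8 + 3 + 8 = 28

Answer: 28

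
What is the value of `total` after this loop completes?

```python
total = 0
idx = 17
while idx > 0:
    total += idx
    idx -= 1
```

Sum 17 down to 1
`total` takes the values: 0 → 17 → 33 → 48 → 62 → 75 → 87 → 98 → 108 → 117 → 125 → 132 → 138 → 143 → 147 → 150 → 152 → 153

Answer: 153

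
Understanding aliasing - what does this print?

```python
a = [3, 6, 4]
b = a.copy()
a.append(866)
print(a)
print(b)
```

Key concept: list.copy() creates independent copy.
Step by step:
`a = [3, 6, 4]` → a = [3, 6, 4]
`b = a.copy()` → b = [3, 6, 4]
`a.append(866)` → a = [3, 6, 4, 866]
`print(a)` → prints [3, 6, 4, 866]
`print(b)` → prints [3, 6, 4]

Answer:
[3, 6, 4, 866]
[3, 6, 4]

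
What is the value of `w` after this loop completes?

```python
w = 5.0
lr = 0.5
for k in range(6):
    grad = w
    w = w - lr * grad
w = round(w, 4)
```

Gradient descent: w = 5.0 * (1 - 0.5)^6
`w` takes the values: 5.0 → 2.5 → 1.25 → 0.625 → 0.3125 → 0.15625 → 0.078125 → 0.0781

Answer: 0.0781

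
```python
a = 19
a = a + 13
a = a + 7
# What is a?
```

Trace:
`a = 19` → a = 19
`a = a + 13` → a = 32
`a = a + 7` → a = 39
So a = 39

Answer: 39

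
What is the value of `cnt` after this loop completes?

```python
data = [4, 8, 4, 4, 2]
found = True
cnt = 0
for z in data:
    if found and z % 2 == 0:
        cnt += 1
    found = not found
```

Count even values at even positions
`cnt` takes the values: 0 → 1 → 2 → 3

Answer: 3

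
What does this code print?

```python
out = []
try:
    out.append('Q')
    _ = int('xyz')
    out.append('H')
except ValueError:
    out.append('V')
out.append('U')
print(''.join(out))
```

Execution trace: 'Q' (try body) → 'V' (except ValueError) → 'U' (after the try/except). Output: QVU

Answer: QVU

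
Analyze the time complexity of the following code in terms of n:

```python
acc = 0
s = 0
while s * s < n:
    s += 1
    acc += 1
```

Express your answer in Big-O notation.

Each loop level contributes: √n. Multiplying the contributions gives O(√n).

Answer: O(√n)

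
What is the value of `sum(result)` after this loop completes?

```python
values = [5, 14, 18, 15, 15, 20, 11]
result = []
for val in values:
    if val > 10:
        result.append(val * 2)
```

Sum of doubled values > 10
`result` takes the values: [] → [28] → [28, 36] → [28, 36, 30] → [28, 36, 30, 30] → [28, 36, 30, 30, 40] → [28, 36, 30, 30, 40, 22]
So `sum(result)` = 186

Answer: 186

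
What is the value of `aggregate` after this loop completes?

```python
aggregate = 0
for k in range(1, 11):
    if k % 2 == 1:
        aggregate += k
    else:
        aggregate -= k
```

Add odd, subtract even
`aggregate` takes the values: 0 → 1 → -1 → 2 → -2 → 3 → -3 → 4 → -4 → 5 → -5

Answer: -5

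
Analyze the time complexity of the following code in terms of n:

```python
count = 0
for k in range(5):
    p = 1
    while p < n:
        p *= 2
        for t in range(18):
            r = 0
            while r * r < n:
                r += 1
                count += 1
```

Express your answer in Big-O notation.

Each loop level contributes: 1 × log n × 1 × √n. Multiplying the contributions gives O(√n log n).

Answer: O(√n log n)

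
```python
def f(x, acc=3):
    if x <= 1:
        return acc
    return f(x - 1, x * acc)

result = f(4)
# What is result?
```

Accumulator trace (n, acc): (4, 3) -> (3, 12) -> (2, 36) -> (1, 72) -> return 72

Answer: 72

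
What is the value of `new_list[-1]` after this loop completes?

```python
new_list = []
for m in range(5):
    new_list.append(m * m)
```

Last element of squares 0 to 4
`new_list` takes the values: [] → [0] → [0, 1] → [0, 1, 4] → [0, 1, 4, 9] → [0, 1, 4, 9, 16]
So `new_list[-1]` = 16

Answer: 16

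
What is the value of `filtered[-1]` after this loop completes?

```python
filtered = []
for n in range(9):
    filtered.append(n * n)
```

Last element of squares 0 to 8
`filtered` takes the values: [] → [0] → [0, 1] → [0, 1, 4] → [0, 1, 4, 9] → [0, 1, 4, 9, 16] → [0, 1, 4, 9, 16, 25] → [0, 1, 4, 9, 16, 25, 36] → [0, 1, 4, 9, 16, 25, 36, 49] → [0, 1, 4, 9, 16, 25, 36, 49, 64]
So `filtered[-1]` = 64

Answer: 64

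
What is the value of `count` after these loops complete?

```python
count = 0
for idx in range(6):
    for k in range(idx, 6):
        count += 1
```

Upper triangle: 6 + 5 + ... + 1
`count` takes the values: 0 → 1 → 2 → 3 → 4 → 5 → 6 → 7 → 8 → 9 → 10 → 11 → 12 → 13 → 14 → 15 → 16 → 17 → 18 → 19 → 20 → 21

Answer: 21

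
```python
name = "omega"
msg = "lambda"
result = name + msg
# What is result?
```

Trace:
`name = "omega"` → name = 'omega'
`msg = "lambda"` → msg = 'lambda'
`result = name + msg` → result = 'omegalambda'
So result = 'omegalambda'

Answer: 'omegalambda'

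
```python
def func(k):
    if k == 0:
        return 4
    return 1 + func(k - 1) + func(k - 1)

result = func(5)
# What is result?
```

func(k) = 1 + 2·func(k-1), func(0)=4. Closed form: (4+1)·2^5 - 1 = 159.

Answer: 159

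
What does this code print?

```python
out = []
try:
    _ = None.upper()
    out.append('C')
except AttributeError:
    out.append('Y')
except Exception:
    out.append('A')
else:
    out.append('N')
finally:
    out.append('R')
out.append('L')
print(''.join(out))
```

Execution trace: 'Y' (except AttributeError) → 'R' (finally) → 'L' (after the try/except). Output: YRL

Answer: YRL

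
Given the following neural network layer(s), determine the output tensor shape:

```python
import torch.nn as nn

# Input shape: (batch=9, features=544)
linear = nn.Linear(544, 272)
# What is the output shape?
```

Input: (9, 544) -> Output: (9, 272)

Answer: (9, 272)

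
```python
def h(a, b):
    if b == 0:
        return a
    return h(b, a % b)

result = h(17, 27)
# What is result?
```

h(17, 27) -> h(27, 17) -> h(17, 10) -> h(10, 7) -> h(7, 3) -> h(3, 1) -> h(1, 0) -> 1

Answer: 1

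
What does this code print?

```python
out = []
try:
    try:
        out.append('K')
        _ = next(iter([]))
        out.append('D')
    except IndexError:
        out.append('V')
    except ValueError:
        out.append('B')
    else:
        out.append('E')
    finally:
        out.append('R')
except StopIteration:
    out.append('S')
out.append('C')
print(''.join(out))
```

Execution trace: 'K' (try body) → 'R' (finally) → 'S' (outer except StopIteration) → 'C' (after the try/except). Output: KRSC

Answer: KRSC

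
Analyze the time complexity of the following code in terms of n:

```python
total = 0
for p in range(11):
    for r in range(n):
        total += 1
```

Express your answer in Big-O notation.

Each loop level contributes: 1 × n. Multiplying the contributions gives O(n).

Answer: O(n)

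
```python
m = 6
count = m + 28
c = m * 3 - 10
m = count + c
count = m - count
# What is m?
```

Trace:
`m = 6` → m = 6
`count = m + 28` → count = 34
`c = m * 3 - 10` → c = 8
`m = count + c` → m = 42
`count = m - count` → count = 8
So m = 42

Answer: 42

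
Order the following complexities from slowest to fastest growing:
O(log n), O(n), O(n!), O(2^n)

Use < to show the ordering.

Ordered by growth rate: O(log n) < O(n) < O(2^n) < O(n!)

Answer: O(log n) < O(n) < O(2^n) < O(n!)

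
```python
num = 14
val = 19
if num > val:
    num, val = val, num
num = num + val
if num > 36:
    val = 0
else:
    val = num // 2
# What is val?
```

Trace:
`num = 14` → num = 14
`val = 19` → val = 19
`if num > val: ...` → num > val is False → no variable changes
`num = num + val` → num = 33
`if num > 36: ...` → num > 36 is False, take else branch → val = 16
So val = 16

Answer: 16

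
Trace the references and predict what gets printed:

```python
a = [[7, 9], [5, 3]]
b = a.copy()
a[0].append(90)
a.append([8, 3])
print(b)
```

Key concept: shallow copy with nested lists.
Step by step:
`a = [[7, 9], [5, 3]]` → a = [[7, 9], [5, 3]]
`b = a.copy()` → b = [[7, 9], [5, 3]]
`a[0].append(90)` → a = [[7, 9, 90], [5, 3]]; b = [[7, 9, 90], [5, 3]]
`a.append([8, 3])` → a = [[7, 9, 90], [5, 3], [8, 3]]
`print(b)` → prints [[7, 9, 90], [5, 3]]

Answer: [[7, 9, 90], [5, 3]]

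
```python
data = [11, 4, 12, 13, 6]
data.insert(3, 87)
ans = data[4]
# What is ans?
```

Trace:
`data = [11, 4, 12, 13, 6]` → data = [11, 4, 12, 13, 6]
`data.insert(3, 87)` → data = [11, 4, 12, 87, 13, 6]
`ans = data[4]` → ans = 13
So ans = 13

Answer: 13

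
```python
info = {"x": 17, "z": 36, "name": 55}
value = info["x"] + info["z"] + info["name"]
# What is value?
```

Trace:
`info = {"x": 17, "z": 36, "name": 55}` → info = {'x': 17, 'z': 36, 'name': 55}
`value = info["x"] + info["z"] + info["name"]` → value = 108
So value = 108

Answer: 108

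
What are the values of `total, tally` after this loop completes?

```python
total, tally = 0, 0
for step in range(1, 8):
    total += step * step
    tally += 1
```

Sum of squares and count
`total, tally` takes the values: (0, 0) → (1, 0) → (1, 1) → (5, 1) → (5, 2) → (14, 2) → (14, 3) → (30, 3) → (30, 4) → (55, 4) → (55, 5) → (91, 5) → (91, 6) → (140, 6) → (140, 7)

Answer: 140, 7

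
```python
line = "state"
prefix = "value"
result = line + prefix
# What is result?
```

Trace:
`line = "state"` → line = 'state'
`prefix = "value"` → prefix = 'value'
`result = line + prefix` → result = 'statevalue'
So result = 'statevalue'

Answer: 'statevalue'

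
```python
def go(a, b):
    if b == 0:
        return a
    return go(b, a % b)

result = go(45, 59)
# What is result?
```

go(45, 59) -> go(59, 45) -> go(45, 14) -> go(14, 3) -> go(3, 2) -> go(2, 1) -> go(1, 0) -> 1

Answer: 1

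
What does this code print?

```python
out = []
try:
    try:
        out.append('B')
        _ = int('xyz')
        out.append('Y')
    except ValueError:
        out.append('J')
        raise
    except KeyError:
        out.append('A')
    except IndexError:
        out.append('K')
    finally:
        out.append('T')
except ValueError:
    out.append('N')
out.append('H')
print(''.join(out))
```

Execution trace: 'B' (inner try body) → 'J' (inner except ValueError) → 'T' (inner finally) → 'N' (outer except ValueError) → 'H' (after the try/except). Output: BJTNH

Answer: BJTNH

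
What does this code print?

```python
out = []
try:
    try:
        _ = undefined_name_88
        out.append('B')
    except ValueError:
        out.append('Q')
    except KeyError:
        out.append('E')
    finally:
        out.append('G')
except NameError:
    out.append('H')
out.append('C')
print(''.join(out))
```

Execution trace: 'G' (finally) → 'H' (outer except NameError) → 'C' (after the try/except). Output: GHC

Answer: GHC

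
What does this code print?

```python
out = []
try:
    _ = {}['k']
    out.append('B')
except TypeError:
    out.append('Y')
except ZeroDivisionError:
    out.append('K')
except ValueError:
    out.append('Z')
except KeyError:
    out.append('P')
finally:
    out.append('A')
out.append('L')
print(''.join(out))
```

Execution trace: 'P' (except KeyError) → 'A' (finally) → 'L' (after the try/except). Output: PAL

Answer: PAL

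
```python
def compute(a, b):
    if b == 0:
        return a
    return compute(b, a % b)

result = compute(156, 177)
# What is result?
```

compute(156, 177) -> compute(177, 156) -> compute(156, 21) -> compute(21, 9) -> compute(9, 3) -> compute(3, 0) -> 3

Answer: 3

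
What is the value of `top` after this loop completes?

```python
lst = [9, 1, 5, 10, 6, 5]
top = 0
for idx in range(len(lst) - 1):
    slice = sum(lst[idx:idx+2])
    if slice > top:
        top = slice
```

Max sum of 2-element window in [9, 1, 5, 10, 6, 5]
`top` takes the values: 0 → 10 → 15 → 16

Answer: 16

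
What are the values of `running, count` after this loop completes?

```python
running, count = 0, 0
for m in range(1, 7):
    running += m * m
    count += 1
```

Sum of squares and count
`running, count` takes the values: (0, 0) → (1, 0) → (1, 1) → (5, 1) → (5, 2) → (14, 2) → (14, 3) → (30, 3) → (30, 4) → (55, 4) → (55, 5) → (91, 5) → (91, 6)

Answer: 91, 6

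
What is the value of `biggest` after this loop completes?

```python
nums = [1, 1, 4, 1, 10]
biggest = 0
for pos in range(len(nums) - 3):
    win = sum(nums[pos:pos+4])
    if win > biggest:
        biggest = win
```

Max sum of 4-element window in [1, 1, 4, 1, 10]
`biggest` takes the values: 0 → 7 → 16

Answer: 16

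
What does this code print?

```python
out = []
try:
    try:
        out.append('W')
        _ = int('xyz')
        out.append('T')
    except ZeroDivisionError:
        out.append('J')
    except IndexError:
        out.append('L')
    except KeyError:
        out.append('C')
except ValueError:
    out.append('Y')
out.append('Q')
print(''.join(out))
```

Execution trace: 'W' (inner try body) → 'Y' (outer except ValueError) → 'Q' (after the try/except). Output: WYQ

Answer: WYQ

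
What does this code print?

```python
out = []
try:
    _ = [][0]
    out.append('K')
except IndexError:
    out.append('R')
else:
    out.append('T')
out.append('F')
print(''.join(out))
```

Execution trace: 'R' (except IndexError) → 'F' (after the try/except). Output: RF

Answer: RF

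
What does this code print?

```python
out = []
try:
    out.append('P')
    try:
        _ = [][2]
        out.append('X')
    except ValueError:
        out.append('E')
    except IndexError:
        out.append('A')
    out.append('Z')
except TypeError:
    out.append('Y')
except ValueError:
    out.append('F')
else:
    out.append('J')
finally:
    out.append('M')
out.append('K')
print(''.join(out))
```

Execution trace: 'P' (try body) → 'A' (inner except IndexError) → 'Z' (try body, no exception) → 'J' (else) → 'M' (finally) → 'K' (after the try/except). Output: PAZJMK

Answer: PAZJMK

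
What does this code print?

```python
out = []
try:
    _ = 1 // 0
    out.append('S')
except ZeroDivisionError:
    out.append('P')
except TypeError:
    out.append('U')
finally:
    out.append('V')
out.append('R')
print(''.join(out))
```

Execution trace: 'P' (except ZeroDivisionError) → 'V' (finally) → 'R' (after the try/except). Output: PVR

Answer: PVR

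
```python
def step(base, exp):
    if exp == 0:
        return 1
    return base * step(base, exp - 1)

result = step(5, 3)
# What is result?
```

step(5, 3) = 5 * 5 * 5 = 125

Answer: 125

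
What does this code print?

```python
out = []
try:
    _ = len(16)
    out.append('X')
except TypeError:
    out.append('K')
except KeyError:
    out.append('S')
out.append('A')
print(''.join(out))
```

Execution trace: 'K' (except TypeError) → 'A' (after the try/except). Output: KA

Answer: KA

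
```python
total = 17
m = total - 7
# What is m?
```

Trace:
`total = 17` → total = 17
`m = total - 7` → m = 10
So m = 10

Answer: 10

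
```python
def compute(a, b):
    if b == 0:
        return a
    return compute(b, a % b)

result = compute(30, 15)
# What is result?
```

compute(30, 15) -> compute(15, 0) -> 15

Answer: 15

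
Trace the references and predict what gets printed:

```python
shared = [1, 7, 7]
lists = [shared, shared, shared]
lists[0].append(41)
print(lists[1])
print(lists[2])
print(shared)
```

Key concept: list of same reference.
Step by step:
`shared = [1, 7, 7]` → shared = [1, 7, 7]
`lists = [shared, shared, shared]` → lists = [[1, 7, 7], [1, 7, 7], [1, 7, 7]]
`lists[0].append(41)` → shared = [1, 7, 7, 41]; lists = [[1, 7, 7, 41], [1, 7, 7, 41], [1, 7, 7, 41]]
`print(lists[1])` → prints [1, 7, 7, 41]
`print(lists[2])` → prints [1, 7, 7, 41]
`print(shared)` → prints [1, 7, 7, 41]

Answer:
[1, 7, 7, 41]
[1, 7, 7, 41]
[1, 7, 7, 41]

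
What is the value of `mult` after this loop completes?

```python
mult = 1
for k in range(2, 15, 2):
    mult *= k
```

Product of even numbers 2 to 14
`mult` takes the values: 1 → 2 → 8 → 48 → 384 → 3840 → 46080 → 645120

Answer: 645120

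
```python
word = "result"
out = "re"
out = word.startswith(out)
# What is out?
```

Trace:
`word = "result"` → word = 'result'
`out = "re"` → out = 're'
`out = word.startswith(out)` → out = True
So out = True

Answer: True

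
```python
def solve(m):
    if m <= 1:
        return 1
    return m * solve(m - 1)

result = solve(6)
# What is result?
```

solve(6) = 6 * 5 * 4 * 3 * 2 * 1 = 720

Answer: 720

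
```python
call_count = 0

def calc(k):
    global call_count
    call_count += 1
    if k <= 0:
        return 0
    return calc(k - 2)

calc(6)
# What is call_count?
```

Linear recursion stepping by 2: 4 calls from k=6 down to ≤0.

Answer: 4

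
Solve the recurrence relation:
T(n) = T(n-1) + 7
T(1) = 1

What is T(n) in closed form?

Unrolling: T(n) = T(1) + 7·(n-1) = 1 + 7(n-1) = 7n - 6.

Answer: T(n) = 7n - 6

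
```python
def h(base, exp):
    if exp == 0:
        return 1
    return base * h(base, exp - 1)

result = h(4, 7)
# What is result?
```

h(4, 7) = 4 * 4 * 4 * 4 * 4 * 4 * 4 = 16384

Answer: 16384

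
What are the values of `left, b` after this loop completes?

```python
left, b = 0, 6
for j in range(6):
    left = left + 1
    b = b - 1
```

left goes 0→6, b goes 6→0
`left, b` takes the values: (0, 6) → (1, 6) → (1, 5) → (2, 5) → (2, 4) → (3, 4) → (3, 3) → (4, 3) → (4, 2) → (5, 2) → (5, 1) → (6, 1) → (6, 0)

Answer: 6, 0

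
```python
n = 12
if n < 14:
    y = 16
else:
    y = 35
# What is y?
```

Trace:
`n = 12` → n = 12
`if n < 14: ...` → n < 14 is True → y = 16
So y = 16

Answer: 16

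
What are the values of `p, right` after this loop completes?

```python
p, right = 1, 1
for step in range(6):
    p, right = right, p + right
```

Fibonacci: after 6 iterations
`p, right` takes the values: (1, 1) → (1, 2) → (2, 3) → (3, 5) → (5, 8) → (8, 13) → (13, 21)

Answer: 13, 21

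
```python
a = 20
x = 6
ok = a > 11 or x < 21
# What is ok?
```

Trace:
`a = 20` → a = 20
`x = 6` → x = 6
`ok = a > 11 or x < 21` → ok = True
So ok = True

Answer: True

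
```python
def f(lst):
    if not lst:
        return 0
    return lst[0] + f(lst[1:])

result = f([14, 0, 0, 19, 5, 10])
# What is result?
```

14 + 0 + 0 + 19 + 5 + 10 + 0 = 48

Answer: 48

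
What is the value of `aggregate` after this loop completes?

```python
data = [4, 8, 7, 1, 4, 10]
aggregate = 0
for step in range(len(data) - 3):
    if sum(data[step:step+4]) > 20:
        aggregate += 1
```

Count windows with sum > 20
`aggregate` takes the values: 0 → 1

Answer: 1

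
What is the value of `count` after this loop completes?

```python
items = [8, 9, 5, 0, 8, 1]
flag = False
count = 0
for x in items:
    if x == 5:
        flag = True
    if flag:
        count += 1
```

Count elements after first 5 in [8, 9, 5, 0, 8, 1]
`count` takes the values: 0 → 1 → 2 → 3 → 4

Answer: 4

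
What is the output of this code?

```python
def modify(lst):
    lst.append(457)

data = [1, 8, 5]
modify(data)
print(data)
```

Key concept: function modifies passed list.
Step by step:
`data = [1, 8, 5]` → data = [1, 8, 5]
`modify(data)` → data = [1, 8, 5, 457]
`print(data)` → prints [1, 8, 5, 457]

Answer: [1, 8, 5, 457]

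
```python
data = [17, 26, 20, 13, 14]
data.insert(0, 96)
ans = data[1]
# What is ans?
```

Trace:
`data = [17, 26, 20, 13, 14]` → data = [17, 26, 20, 13, 14]
`data.insert(0, 96)` → data = [96, 17, 26, 20, 13, 14]
`ans = data[1]` → ans = 17
So ans = 17

Answer: 17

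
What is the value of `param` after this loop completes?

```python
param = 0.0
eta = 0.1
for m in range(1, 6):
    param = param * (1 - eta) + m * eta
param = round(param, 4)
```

Moving average with lr=0.1
`param` takes the values: 0.0 → 0.1 → 0.29 → 0.561 → 0.9049 → 1.31441 → 1.3144

Answer: 1.3144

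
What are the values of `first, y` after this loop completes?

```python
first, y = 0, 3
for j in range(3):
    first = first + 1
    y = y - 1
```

first goes 0→3, y goes 3→0
`first, y` takes the values: (0, 3) → (1, 3) → (1, 2) → (2, 2) → (2, 1) → (3, 1) → (3, 0)

Answer: 3, 0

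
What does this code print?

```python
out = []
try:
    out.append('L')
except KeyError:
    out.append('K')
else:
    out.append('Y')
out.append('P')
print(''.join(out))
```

Execution trace: 'L' (try body, no exception) → 'Y' (else) → 'P' (after the try/except). Output: LYP

Answer: LYP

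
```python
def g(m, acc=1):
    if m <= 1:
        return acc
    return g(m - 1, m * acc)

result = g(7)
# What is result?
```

Accumulator trace (n, acc): (7, 1) -> (6, 7) -> (5, 42) -> (4, 210) -> (3, 840) -> (2, 2520) -> (1, 5040) -> return 5040

Answer: 5040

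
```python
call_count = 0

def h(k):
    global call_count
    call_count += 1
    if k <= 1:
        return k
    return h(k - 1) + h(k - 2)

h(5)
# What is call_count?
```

Calls(k) = 1 + Calls(k-1) + Calls(k-2); Calls(0)=Calls(1)=1. For k=5 this gives 15.

Answer: 15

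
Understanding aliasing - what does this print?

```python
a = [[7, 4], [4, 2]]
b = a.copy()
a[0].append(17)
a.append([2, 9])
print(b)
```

Key concept: shallow copy with nested lists.
Step by step:
`a = [[7, 4], [4, 2]]` → a = [[7, 4], [4, 2]]
`b = a.copy()` → b = [[7, 4], [4, 2]]
`a[0].append(17)` → a = [[7, 4, 17], [4, 2]]; b = [[7, 4, 17], [4, 2]]
`a.append([2, 9])` → a = [[7, 4, 17], [4, 2], [2, 9]]
`print(b)` → prints [[7, 4, 17], [4, 2]]

Answer: [[7, 4, 17], [4, 2]]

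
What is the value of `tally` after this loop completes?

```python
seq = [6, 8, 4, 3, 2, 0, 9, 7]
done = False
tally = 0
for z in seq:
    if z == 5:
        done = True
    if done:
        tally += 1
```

Count elements after first 5 in [6, 8, 4, 3, 2, 0, 9, 7]
`tally` takes the values: 0

Answer: 0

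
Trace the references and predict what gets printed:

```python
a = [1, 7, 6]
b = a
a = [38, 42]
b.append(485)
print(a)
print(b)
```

Key concept: rebinding vs mutation: a is rebound to a new list, b still points at the original.
Step by step:
`a = [1, 7, 6]` → a = [1, 7, 6]
`b = a` → b = [1, 7, 6] (same object as a)
`a = [38, 42]` → a = [38, 42]
`b.append(485)` → b = [1, 7, 6, 485]
`print(a)` → prints [38, 42]
`print(b)` → prints [1, 7, 6, 485]

Answer:
[38, 42]
[1, 7, 6, 485]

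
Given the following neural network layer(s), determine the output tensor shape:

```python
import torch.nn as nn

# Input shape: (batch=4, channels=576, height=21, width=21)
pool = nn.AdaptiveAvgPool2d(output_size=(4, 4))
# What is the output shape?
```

Input: (4, 576, 21, 21) -> Output: (4, 576, 4, 4)

Answer: (4, 576, 4, 4)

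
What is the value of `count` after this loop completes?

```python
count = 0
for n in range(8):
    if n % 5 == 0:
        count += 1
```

Count numbers divisible by 5 in range(8)
`count` takes the values: 0 → 1 → 2

Answer: 2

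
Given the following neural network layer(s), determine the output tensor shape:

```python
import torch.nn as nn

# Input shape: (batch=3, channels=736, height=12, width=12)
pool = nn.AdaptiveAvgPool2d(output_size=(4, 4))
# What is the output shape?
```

Input: (3, 736, 12, 12) -> Output: (3, 736, 4, 4)

Answer: (3, 736, 4, 4)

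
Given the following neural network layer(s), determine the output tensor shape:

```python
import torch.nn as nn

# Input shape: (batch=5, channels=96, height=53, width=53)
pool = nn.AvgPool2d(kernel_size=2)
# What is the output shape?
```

Input: (5, 96, 53, 53) -> Output: (5, 96, 26, 26)

Answer: (5, 96, 26, 26)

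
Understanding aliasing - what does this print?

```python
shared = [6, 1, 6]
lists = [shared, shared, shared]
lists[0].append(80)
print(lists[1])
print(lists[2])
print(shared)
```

Key concept: list of same reference.
Step by step:
`shared = [6, 1, 6]` → shared = [6, 1, 6]
`lists = [shared, shared, shared]` → lists = [[6, 1, 6], [6, 1, 6], [6, 1, 6]]
`lists[0].append(80)` → shared = [6, 1, 6, 80]; lists = [[6, 1, 6, 80], [6, 1, 6, 80], [6, 1, 6, 80]]
`print(lists[1])` → prints [6, 1, 6, 80]
`print(lists[2])` → prints [6, 1, 6, 80]
`print(shared)` → prints [6, 1, 6, 80]

Answer:
[6, 1, 6, 80]
[6, 1, 6, 80]
[6, 1, 6, 80]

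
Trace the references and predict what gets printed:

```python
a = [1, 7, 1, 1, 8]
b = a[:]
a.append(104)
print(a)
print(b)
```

Key concept: slice [:] creates copy.
Step by step:
`a = [1, 7, 1, 1, 8]` → a = [1, 7, 1, 1, 8]
`b = a[:]` → b = [1, 7, 1, 1, 8]
`a.append(104)` → a = [1, 7, 1, 1, 8, 104]
`print(a)` → prints [1, 7, 1, 1, 8, 104]
`print(b)` → prints [1, 7, 1, 1, 8]

Answer:
[1, 7, 1, 1, 8, 104]
[1, 7, 1, 1, 8]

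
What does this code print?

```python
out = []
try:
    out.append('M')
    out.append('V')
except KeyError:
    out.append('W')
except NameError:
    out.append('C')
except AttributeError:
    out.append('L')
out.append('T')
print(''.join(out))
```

Execution trace: 'M' (try body) → 'V' (try body, no exception) → 'T' (after the try/except). Output: MVT

Answer: MVT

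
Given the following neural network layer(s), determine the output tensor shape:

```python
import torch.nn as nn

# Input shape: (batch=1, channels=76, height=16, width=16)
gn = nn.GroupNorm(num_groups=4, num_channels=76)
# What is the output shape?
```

Input: (1, 76, 16, 16) -> Output: (1, 76, 16, 16)

Answer: (1, 76, 16, 16)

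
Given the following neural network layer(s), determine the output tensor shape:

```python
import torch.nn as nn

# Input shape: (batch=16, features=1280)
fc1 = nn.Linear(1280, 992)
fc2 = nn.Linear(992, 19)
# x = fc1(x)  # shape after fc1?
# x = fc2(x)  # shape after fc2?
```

Input: (16, 1280) -> after fc1: (16, 992) -> Output: (16, 19)

Answer: (16, 19)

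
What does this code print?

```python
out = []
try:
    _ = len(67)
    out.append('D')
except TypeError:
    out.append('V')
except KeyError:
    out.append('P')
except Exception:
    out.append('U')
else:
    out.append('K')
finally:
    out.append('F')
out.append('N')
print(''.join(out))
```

Execution trace: 'V' (except TypeError) → 'F' (finally) → 'N' (after the try/except). Output: VFN

Answer: VFN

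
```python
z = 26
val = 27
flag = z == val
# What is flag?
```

Trace:
`z = 26` → z = 26
`val = 27` → val = 27
`flag = z == val` → flag = False
So flag = False

Answer: False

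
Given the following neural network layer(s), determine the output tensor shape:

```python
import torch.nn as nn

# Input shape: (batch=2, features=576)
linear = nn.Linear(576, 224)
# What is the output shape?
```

Input: (2, 576) -> Output: (2, 224)

Answer: (2, 224)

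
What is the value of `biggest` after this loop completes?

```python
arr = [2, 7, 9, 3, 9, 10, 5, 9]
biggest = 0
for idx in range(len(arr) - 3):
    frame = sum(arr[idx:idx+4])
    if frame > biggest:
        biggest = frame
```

Max sum of 4-element window in [2, 7, 9, 3, 9, 10, 5, 9]
`biggest` takes the values: 0 → 21 → 28 → 31 → 33

Answer: 33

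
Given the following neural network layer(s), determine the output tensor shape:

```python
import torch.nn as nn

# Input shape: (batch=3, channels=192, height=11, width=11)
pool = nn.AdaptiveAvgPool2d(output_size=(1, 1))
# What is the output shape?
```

Input: (3, 192, 11, 11) -> Output: (3, 192, 1, 1)

Answer: (3, 192, 1, 1)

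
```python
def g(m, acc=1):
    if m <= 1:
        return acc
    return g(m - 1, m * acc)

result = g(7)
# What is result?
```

Accumulator trace (n, acc): (7, 1) -> (6, 7) -> (5, 42) -> (4, 210) -> (3, 840) -> (2, 2520) -> (1, 5040) -> return 5040

Answer: 5040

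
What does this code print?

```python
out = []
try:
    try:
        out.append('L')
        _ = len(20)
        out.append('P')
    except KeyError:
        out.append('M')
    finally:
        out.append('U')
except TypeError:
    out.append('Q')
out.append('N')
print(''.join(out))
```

Execution trace: 'L' (inner try body) → 'U' (inner finally) → 'Q' (outer except TypeError) → 'N' (after the try/except). Output: LUQN

Answer: LUQN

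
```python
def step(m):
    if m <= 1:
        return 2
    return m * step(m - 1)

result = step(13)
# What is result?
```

step(13) = 13 * 12 * 11 * 10 * 9 * 8 * 7 * 6 * 5 * 4 * 3 * 2 * 2 = 12454041600

Answer: 12454041600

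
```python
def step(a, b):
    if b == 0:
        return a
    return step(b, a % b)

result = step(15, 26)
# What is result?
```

step(15, 26) -> step(26, 15) -> step(15, 11) -> step(11, 4) -> step(4, 3) -> step(3, 1) -> step(1, 0) -> 1

Answer: 1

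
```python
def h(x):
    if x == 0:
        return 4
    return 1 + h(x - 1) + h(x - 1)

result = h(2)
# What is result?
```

h(x) = 1 + 2·h(x-1), h(0)=4. Closed form: (4+1)·2^2 - 1 = 19.

Answer: 19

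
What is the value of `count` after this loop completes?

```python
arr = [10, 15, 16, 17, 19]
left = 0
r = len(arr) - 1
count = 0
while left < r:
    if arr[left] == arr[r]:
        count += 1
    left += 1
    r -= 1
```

Count matching pairs from ends
`count` takes the values: 0

Answer: 0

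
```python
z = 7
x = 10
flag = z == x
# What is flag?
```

Trace:
`z = 7` → z = 7
`x = 10` → x = 10
`flag = z == x` → flag = False
So flag = False

Answer: False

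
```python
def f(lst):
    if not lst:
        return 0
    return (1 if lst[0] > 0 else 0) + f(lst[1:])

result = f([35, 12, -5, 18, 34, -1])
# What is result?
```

Count of positive elements in [35, 12, -5, 18, 34, -1] = 4

Answer: 4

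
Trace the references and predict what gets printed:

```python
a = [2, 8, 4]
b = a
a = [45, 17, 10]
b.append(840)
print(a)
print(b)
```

Key concept: rebinding vs mutation: a is rebound to a new list, b still points at the original.
Step by step:
`a = [2, 8, 4]` → a = [2, 8, 4]
`b = a` → b = [2, 8, 4] (same object as a)
`a = [45, 17, 10]` → a = [45, 17, 10]
`b.append(840)` → b = [2, 8, 4, 840]
`print(a)` → prints [45, 17, 10]
`print(b)` → prints [2, 8, 4, 840]

Answer:
[45, 17, 10]
[2, 8, 4, 840]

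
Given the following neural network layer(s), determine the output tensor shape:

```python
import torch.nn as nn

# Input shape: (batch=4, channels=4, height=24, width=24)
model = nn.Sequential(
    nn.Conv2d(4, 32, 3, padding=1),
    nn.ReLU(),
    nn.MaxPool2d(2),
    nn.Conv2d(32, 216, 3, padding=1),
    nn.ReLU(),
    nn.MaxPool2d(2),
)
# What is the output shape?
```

Input: (4, 4, 24, 24) -> after first Conv2d: (4, 32, 24, 24) -> after first MaxPool2d: (4, 32, 12, 12) -> after second Conv2d: (4, 216, 12, 12) -> Output: (4, 216, 6, 6)

Answer: (4, 216, 6, 6)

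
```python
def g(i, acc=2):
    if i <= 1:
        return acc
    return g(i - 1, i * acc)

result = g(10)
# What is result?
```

Accumulator trace (n, acc): (10, 2) -> (9, 20) -> (8, 180) -> (7, 1440) -> (6, 10080) -> (5, 60480) -> (4, 302400) -> (3, 1209600) -> (2, 3628800) -> (1, 7257600) -> return 7257600

Answer: 7257600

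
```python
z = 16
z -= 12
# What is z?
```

Trace:
`z = 16` → z = 16
`z -= 12` → z = 4
So z = 4

Answer: 4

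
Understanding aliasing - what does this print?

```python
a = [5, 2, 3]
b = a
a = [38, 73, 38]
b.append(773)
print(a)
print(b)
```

Key concept: rebinding vs mutation: a is rebound to a new list, b still points at the original.
Step by step:
`a = [5, 2, 3]` → a = [5, 2, 3]
`b = a` → b = [5, 2, 3] (same object as a)
`a = [38, 73, 38]` → a = [38, 73, 38]
`b.append(773)` → b = [5, 2, 3, 773]
`print(a)` → prints [38, 73, 38]
`print(b)` → prints [5, 2, 3, 773]

Answer:
[38, 73, 38]
[5, 2, 3, 773]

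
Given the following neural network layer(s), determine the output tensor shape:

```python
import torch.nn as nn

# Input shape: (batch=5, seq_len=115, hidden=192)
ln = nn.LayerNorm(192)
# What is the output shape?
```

Input: (5, 115, 192) -> Output: (5, 115, 192)

Answer: (5, 115, 192)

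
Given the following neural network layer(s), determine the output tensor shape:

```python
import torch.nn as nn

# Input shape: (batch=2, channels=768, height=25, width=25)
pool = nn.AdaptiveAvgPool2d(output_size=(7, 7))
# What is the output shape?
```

Input: (2, 768, 25, 25) -> Output: (2, 768, 7, 7)

Answer: (2, 768, 7, 7)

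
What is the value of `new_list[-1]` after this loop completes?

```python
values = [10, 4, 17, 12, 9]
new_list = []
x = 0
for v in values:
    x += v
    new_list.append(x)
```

Cumulative sum ends at 52
`new_list` takes the values: [] → [10] → [10, 14] → [10, 14, 31] → [10, 14, 31, 43] → [10, 14, 31, 43, 52]
So `new_list[-1]` = 52

Answer: 52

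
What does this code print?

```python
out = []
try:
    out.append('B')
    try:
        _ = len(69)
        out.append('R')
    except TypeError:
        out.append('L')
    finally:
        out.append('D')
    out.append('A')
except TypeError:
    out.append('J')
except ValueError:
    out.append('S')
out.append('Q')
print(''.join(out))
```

Execution trace: 'B' (try body) → 'L' (inner except TypeError) → 'D' (inner finally) → 'A' (try body, no exception) → 'Q' (after the try/except). Output: BLDAQ

Answer: BLDAQ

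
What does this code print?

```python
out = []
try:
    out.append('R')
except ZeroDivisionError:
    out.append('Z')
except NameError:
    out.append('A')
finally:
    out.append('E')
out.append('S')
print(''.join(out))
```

Execution trace: 'R' (try body, no exception) → 'E' (finally) → 'S' (after the try/except). Output: RES

Answer: RES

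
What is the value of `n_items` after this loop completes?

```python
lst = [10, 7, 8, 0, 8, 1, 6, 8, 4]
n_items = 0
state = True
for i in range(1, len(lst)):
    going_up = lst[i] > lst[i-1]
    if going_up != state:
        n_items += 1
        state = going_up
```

Count direction changes in [10, 7, 8, 0, 8, 1, 6, 8, 4]
`n_items` takes the values: 0 → 1 → 2 → 3 → 4 → 5 → 6 → 7

Answer: 7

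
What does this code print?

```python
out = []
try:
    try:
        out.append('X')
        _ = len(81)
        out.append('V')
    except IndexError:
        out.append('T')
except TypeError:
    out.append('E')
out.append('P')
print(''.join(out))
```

Execution trace: 'X' (inner try body) → 'E' (outer except TypeError) → 'P' (after the try/except). Output: XEP

Answer: XEP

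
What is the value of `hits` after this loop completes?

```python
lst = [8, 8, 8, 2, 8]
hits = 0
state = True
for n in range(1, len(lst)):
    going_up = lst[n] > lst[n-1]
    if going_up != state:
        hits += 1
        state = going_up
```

Count direction changes in [8, 8, 8, 2, 8]
`hits` takes the values: 0 → 1 → 2

Answer: 2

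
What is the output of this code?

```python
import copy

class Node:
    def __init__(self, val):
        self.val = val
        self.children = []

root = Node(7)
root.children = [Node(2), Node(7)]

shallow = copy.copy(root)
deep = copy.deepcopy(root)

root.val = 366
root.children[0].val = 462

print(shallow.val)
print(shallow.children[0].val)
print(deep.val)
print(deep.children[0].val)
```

Key concept: deep copy with custom objects.
Step by step:
`root = Node(7)` → root = Node(val=7, children=[])
`root.children = [Node(2), Node(7)]` → root = Node(val=7, children=[Node(val=2, children=[]), Node(val=7, children=[])])
`shallow = copy.copy(root)` → shallow = Node(val=7, children=[Node(val=2, children=[]), Node(val=7, children=[])])
`deep = copy.deepcopy(root)` → deep = Node(val=7, children=[Node(val=2, children=[]), Node(val=7, children=[])])
`root.val = 366` → root = Node(val=366, children=[Node(val=2, children=[]), Node(val=7, children=[])])
`root.children[0].val = 462` → root = Node(val=366, children=[Node(val=462, children=[]), Node(val=7, children=[])]); shallow = Node(val=7, children=[Node(val=462, children=[]), Node(val=7, children=[])])
`print(shallow.val)` → prints 7
`print(shallow.children[0].val)` → prints 462
`print(deep.val)` → prints 7
`print(deep.children[0].val)` → prints 2

Answer:
7
462
7
2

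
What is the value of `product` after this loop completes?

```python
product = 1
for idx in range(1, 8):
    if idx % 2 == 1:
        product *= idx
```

Product of odd numbers 1 to 7
`product` takes the values: 1 → 3 → 15 → 105

Answer: 105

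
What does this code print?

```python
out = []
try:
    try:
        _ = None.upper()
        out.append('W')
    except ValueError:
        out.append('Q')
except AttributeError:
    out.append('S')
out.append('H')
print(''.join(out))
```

Execution trace: 'S' (outer except AttributeError) → 'H' (after the try/except). Output: SH

Answer: SH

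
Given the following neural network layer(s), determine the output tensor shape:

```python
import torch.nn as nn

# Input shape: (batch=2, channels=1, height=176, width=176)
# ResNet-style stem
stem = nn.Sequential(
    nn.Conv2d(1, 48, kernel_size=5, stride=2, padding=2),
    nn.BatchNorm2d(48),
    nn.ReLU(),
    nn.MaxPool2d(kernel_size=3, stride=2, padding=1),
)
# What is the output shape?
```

Input: (2, 1, 176, 176) -> after Conv2d 5x5 stride=2: (2, 48, 88, 88) -> Output: (2, 48, 44, 44)

Answer: (2, 48, 44, 44)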